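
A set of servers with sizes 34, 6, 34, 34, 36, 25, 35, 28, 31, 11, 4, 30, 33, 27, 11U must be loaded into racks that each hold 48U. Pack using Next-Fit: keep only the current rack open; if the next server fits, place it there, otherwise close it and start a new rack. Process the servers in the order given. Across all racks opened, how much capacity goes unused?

Put 34U in rack 1; 14U remain.
Put 6U in rack 1; 8U remain.
Put 34U in rack 2; 14U remain.
Put 34U in rack 3; 14U remain.
Put 36U in rack 4; 12U remain.
Put 25U in rack 5; 23U remain.
Put 35U in rack 6; 13U remain.
Put 28U in rack 7; 20U remain.
Put 31U in rack 8; 17U remain.
Put 11U in rack 8; 6U remain.
Put 4U in rack 8; 2U remain.
Put 30U in rack 9; 18U remain.
Put 33U in rack 10; 15U remain.
Put 27U in rack 11; 21U remain.
Put 11U in rack 11; 10U remain.
11 racks × 48U = 528U; used 379U; unused 149U.

149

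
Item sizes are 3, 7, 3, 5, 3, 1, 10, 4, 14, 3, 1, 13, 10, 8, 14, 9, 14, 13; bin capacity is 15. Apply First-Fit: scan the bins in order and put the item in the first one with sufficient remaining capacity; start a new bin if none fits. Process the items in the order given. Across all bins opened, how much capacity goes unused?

Put 3 in bin 1; 12 remain.
Put 7 in bin 1; 5 remain.
Put 3 in bin 1; 2 remain.
Put 5 in bin 2; 10 remain.
Put 3 in bin 2; 7 remain.
Put 1 in bin 1; 1 remain.
Put 10 in bin 3; 5 remain.
Put 4 in bin 2; 3 remain.
Put 14 in bin 4; 1 remain.
Put 3 in bin 2; 0 remain.
Put 1 in bin 1; 0 remain.
Put 13 in bin 5; 2 remain.
Put 10 in bin 6; 5 remain.
Put 8 in bin 7; 7 remain.
Put 14 in bin 8; 1 remain.
Put 9 in bin 9; 6 remain.
Put 14 in bin 10; 1 remain.
Put 13 in bin 11; 2 remain.
11 bins × 15 = 165; used 135; unused 30.

30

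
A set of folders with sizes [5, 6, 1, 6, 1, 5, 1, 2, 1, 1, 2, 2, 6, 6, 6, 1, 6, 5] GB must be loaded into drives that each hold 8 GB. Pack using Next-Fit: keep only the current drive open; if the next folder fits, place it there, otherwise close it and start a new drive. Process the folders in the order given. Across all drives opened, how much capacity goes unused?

17

drive 1: place 5 GB, 3 GB left
drive 2: place 6 GB, 2 GB left
drive 2: place 1 GB, 1 GB left
drive 3: place 6 GB, 2 GB left
drive 3: place 1 GB, 1 GB left
drive 4: place 5 GB, 3 GB left
drive 4: place 1 GB, 2 GB left
drive 4: place 2 GB, 0 GB left
drive 5: place 1 GB, 7 GB left
drive 5: place 1 GB, 6 GB left
drive 5: place 2 GB, 4 GB left
drive 5: place 2 GB, 2 GB left
drive 6: place 6 GB, 2 GB left
drive 7: place 6 GB, 2 GB left
drive 8: place 6 GB, 2 GB left
drive 8: place 1 GB, 1 GB left
drive 9: place 6 GB, 2 GB left
drive 10: place 5 GB, 3 GB left
10 drives × 8 GB = 80 GB; used 63 GB; unused 17 GB.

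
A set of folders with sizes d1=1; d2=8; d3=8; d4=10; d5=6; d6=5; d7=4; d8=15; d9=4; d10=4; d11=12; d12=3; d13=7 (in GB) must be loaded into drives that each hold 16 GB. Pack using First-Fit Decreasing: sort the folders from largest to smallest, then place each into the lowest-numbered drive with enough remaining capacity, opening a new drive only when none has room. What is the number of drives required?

Sorted descending: 15, 12, 10, 8, 8, 7, 6, 5, 4, 4, 4, 3, 1.
drive 1: place 15 GB, 1 GB left
drive 2: place 12 GB, 4 GB left
drive 3: place 10 GB, 6 GB left
drive 4: place 8 GB, 8 GB left
drive 4: place 8 GB, 0 GB left
drive 5: place 7 GB, 9 GB left
drive 3: place 6 GB, 0 GB left
drive 5: place 5 GB, 4 GB left
drive 2: place 4 GB, 0 GB left
drive 5: place 4 GB, 0 GB left
drive 6: place 4 GB, 12 GB left
drive 6: place 3 GB, 9 GB left
drive 1: place 1 GB, 0 GB left

6 drives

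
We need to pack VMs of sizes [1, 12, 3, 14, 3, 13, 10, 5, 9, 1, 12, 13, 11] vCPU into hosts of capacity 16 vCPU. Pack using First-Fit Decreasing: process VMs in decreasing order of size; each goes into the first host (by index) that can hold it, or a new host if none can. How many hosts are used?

8

Sorted descending: 14, 13, 13, 12, 12, 11, 10, 9, 5, 3, 3, 1, 1.
Put 14 vCPU in host 1; 2 vCPU remain.
Put 13 vCPU in host 2; 3 vCPU remain.
Put 13 vCPU in host 3; 3 vCPU remain.
Put 12 vCPU in host 4; 4 vCPU remain.
Put 12 vCPU in host 5; 4 vCPU remain.
Put 11 vCPU in host 6; 5 vCPU remain.
Put 10 vCPU in host 7; 6 vCPU remain.
Put 9 vCPU in host 8; 7 vCPU remain.
Put 5 vCPU in host 6; 0 vCPU remain.
Put 3 vCPU in host 2; 0 vCPU remain.
Put 3 vCPU in host 3; 0 vCPU remain.
Put 1 vCPU in host 1; 1 vCPU remain.
Put 1 vCPU in host 1; 0 vCPU remain.
Final hosts: [14,1,1] [13,3] [13,3] [12] [12] [11,5] [10] [9].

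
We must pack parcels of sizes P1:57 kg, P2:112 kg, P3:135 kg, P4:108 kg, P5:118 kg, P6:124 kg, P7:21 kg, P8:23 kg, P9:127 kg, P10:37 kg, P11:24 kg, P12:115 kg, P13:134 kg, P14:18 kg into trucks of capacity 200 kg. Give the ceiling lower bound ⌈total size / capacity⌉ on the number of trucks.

Total size = 57 + 112 + 135 + 108 + 118 + 124 + 21 + 23 + 127 + 37 + 24 + 115 + 134 + 18 = 1153 kg.
⌈1153 / 200⌉ = 6.

6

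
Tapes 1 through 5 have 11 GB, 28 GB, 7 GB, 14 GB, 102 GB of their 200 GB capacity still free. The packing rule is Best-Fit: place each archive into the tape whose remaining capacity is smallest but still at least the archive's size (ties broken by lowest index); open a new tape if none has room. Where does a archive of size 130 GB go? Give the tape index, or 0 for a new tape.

0

No tape has ≥ 130 GB free, so a new tape is opened.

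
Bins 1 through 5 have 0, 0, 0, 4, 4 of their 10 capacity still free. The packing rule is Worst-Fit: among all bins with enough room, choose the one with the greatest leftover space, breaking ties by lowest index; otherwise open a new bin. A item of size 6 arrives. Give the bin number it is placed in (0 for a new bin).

0

No bin has ≥ 6 free, so a new bin is opened.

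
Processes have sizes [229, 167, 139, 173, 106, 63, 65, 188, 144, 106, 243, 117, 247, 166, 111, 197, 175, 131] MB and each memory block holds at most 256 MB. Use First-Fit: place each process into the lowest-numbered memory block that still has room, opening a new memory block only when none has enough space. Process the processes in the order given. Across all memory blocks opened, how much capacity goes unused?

memory block 1: place 229 MB, 27 MB left
memory block 2: place 167 MB, 89 MB left
memory block 3: place 139 MB, 117 MB left
memory block 4: place 173 MB, 83 MB left
memory block 3: place 106 MB, 11 MB left
memory block 2: place 63 MB, 26 MB left
memory block 4: place 65 MB, 18 MB left
memory block 5: place 188 MB, 68 MB left
memory block 6: place 144 MB, 112 MB left
memory block 6: place 106 MB, 6 MB left
memory block 7: place 243 MB, 13 MB left
memory block 8: place 117 MB, 139 MB left
memory block 9: place 247 MB, 9 MB left
memory block 10: place 166 MB, 90 MB left
memory block 8: place 111 MB, 28 MB left
memory block 11: place 197 MB, 59 MB left
memory block 12: place 175 MB, 81 MB left
memory block 13: place 131 MB, 125 MB left
13 memory blocks × 256 MB = 3328 MB; used 2767 MB; unused 561 MB.

561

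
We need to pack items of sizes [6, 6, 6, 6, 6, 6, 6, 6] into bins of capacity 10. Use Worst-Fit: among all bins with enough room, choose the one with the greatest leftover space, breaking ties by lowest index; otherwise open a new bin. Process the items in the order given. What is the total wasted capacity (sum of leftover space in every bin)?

bin 1: place 6, 4 left
bin 2: place 6, 4 left
bin 3: place 6, 4 left
bin 4: place 6, 4 left
bin 5: place 6, 4 left
bin 6: place 6, 4 left
bin 7: place 6, 4 left
bin 8: place 6, 4 left
8 bins × 10 = 80; used 48; unused 32.

32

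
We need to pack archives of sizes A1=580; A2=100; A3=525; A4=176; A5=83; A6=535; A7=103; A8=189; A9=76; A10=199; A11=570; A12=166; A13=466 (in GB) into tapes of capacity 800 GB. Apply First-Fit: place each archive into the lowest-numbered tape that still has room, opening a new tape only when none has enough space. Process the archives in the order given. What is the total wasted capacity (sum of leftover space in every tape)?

Put A1 (580 GB) in tape 1; 220 GB remain.
Put A2 (100 GB) in tape 1; 120 GB remain.
Put A3 (525 GB) in tape 2; 275 GB remain.
Put A4 (176 GB) in tape 2; 99 GB remain.
Put A5 (83 GB) in tape 1; 37 GB remain.
Put A6 (535 GB) in tape 3; 265 GB remain.
Put A7 (103 GB) in tape 3; 162 GB remain.
Put A8 (189 GB) in tape 4; 611 GB remain.
Put A9 (76 GB) in tape 2; 23 GB remain.
Put A10 (199 GB) in tape 4; 412 GB remain.
Put A11 (570 GB) in tape 5; 230 GB remain.
Put A12 (166 GB) in tape 4; 246 GB remain.
Put A13 (466 GB) in tape 6; 334 GB remain.
6 tapes × 800 GB = 4800 GB; used 3768 GB; unused 1032 GB.

1032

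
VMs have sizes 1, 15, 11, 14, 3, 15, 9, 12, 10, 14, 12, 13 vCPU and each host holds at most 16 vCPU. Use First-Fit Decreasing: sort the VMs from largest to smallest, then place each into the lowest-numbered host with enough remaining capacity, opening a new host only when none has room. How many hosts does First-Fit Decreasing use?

Sorted descending: 15, 15, 14, 14, 13, 12, 12, 11, 10, 9, 3, 1.
15 vCPU → host 1 (remaining 1 vCPU)
15 vCPU → host 2 (remaining 1 vCPU)
14 vCPU → host 3 (remaining 2 vCPU)
14 vCPU → host 4 (remaining 2 vCPU)
13 vCPU → host 5 (remaining 3 vCPU)
12 vCPU → host 6 (remaining 4 vCPU)
12 vCPU → host 7 (remaining 4 vCPU)
11 vCPU → host 8 (remaining 5 vCPU)
10 vCPU → host 9 (remaining 6 vCPU)
9 vCPU → host 10 (remaining 7 vCPU)
3 vCPU → host 5 (remaining 0 vCPU)
1 vCPU → host 1 (remaining 0 vCPU)
Final hosts: [15,1] [15] [14] [14] [13,3] [12] [12] [11] [10] [9].

10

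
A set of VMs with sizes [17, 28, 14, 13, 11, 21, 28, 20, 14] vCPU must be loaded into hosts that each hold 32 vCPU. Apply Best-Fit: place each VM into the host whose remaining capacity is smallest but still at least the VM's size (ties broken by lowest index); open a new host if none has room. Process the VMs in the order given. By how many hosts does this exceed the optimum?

Best-Fit: [17,14] [28] [13,11] [21] [28] [20] [14] → 7 hosts.
Total size 166 vCPU; any packing needs at least ⌈166/32⌉ = 6 hosts.
An optimal packing achieves that bound: [28] [28] [21,11] [20] [17,14] [14,13] → 6 hosts.
Excess: 7 − 6 = 1.

1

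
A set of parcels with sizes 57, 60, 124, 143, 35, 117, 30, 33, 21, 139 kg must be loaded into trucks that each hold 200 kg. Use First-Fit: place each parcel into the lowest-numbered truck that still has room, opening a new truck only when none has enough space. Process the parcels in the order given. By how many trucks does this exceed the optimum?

First-Fit: [57,60,35,30] [124,33,21] [143] [117] [139] → 5 trucks.
Total size 759 kg; any packing needs at least ⌈759/200⌉ = 4 trucks.
An optimal packing achieves that bound: [143,57] [139,60] [124,35,33] [117,30,21] → 4 trucks.
Excess: 5 − 4 = 1.

1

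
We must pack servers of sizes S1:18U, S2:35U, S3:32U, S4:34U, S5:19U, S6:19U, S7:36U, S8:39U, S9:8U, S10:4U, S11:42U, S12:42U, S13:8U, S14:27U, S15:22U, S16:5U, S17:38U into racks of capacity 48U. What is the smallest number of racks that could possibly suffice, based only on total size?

9 racks

Total size = 18 + 35 + 32 + 34 + 19 + 19 + 36 + 39 + 8 + 4 + 42 + 42 + 8 + 27 + 22 + 5 + 38 = 428U.
⌈428 / 48⌉ = 9.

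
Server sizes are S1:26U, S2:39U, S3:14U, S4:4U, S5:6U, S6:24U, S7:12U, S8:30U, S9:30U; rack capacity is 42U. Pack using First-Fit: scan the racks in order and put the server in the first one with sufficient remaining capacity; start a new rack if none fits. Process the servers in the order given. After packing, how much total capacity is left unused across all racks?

25

Put S1 (26U) in rack 1; 16U remain.
Put S2 (39U) in rack 2; 3U remain.
Put S3 (14U) in rack 1; 2U remain.
Put S4 (4U) in rack 3; 38U remain.
Put S5 (6U) in rack 3; 32U remain.
Put S6 (24U) in rack 3; 8U remain.
Put S7 (12U) in rack 4; 30U remain.
Put S8 (30U) in rack 4; 0U remain.
Put S9 (30U) in rack 5; 12U remain.
5 racks × 42U = 210U; used 185U; unused 25U.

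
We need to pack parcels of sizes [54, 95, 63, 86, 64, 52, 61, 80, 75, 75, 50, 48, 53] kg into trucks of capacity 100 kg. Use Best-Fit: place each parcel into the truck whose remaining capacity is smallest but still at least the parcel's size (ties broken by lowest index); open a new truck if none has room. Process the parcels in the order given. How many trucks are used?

12

54 kg → truck 1 (remaining 46 kg)
95 kg → truck 2 (remaining 5 kg)
63 kg → truck 3 (remaining 37 kg)
86 kg → truck 4 (remaining 14 kg)
64 kg → truck 5 (remaining 36 kg)
52 kg → truck 6 (remaining 48 kg)
61 kg → truck 7 (remaining 39 kg)
80 kg → truck 8 (remaining 20 kg)
75 kg → truck 9 (remaining 25 kg)
75 kg → truck 10 (remaining 25 kg)
50 kg → truck 11 (remaining 50 kg)
48 kg → truck 6 (remaining 0 kg)
53 kg → truck 12 (remaining 47 kg)
Final trucks: [54] [95] [63] [86] [64] [52,48] [61] [80] [75] [75] [50] [53].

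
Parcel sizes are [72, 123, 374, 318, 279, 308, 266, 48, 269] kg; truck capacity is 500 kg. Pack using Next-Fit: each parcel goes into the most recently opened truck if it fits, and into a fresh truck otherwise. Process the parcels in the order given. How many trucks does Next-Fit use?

Put 72 kg in truck 1; 428 kg remain.
Put 123 kg in truck 1; 305 kg remain.
Put 374 kg in truck 2; 126 kg remain.
Put 318 kg in truck 3; 182 kg remain.
Put 279 kg in truck 4; 221 kg remain.
Put 308 kg in truck 5; 192 kg remain.
Put 266 kg in truck 6; 234 kg remain.
Put 48 kg in truck 6; 186 kg remain.
Put 269 kg in truck 7; 231 kg remain.

7 trucks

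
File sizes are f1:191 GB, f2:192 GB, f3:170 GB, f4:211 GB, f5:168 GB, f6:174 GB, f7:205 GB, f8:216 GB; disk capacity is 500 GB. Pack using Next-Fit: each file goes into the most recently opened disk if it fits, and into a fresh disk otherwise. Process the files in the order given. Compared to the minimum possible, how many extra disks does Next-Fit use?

Next-Fit: [191,192] [170,211] [168,174] [205,216] → 4 disks.
Total size 1527 GB; any packing needs at least ⌈1527/500⌉ = 4 disks.
So 4 is already optimal.

0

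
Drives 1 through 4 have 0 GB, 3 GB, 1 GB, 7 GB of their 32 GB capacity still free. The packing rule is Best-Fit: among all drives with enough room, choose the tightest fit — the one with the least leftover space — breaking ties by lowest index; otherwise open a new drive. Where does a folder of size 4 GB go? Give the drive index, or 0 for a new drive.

Drives with room: drive 4 (7 GB).
Tightest fit is drive 4 with 7 GB free.

4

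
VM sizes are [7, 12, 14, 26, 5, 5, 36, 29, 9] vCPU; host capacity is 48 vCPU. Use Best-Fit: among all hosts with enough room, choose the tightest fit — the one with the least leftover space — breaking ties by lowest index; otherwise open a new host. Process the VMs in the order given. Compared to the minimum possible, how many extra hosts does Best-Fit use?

Best-Fit: [7,12,14,5,5] [26] [36,9] [29] → 4 hosts.
Total size 143 vCPU; any packing needs at least ⌈143/48⌉ = 3 hosts.
An optimal packing achieves that bound: [36,12] [29,14,5] [26,9,7,5] → 3 hosts.
Excess: 4 − 3 = 1.

1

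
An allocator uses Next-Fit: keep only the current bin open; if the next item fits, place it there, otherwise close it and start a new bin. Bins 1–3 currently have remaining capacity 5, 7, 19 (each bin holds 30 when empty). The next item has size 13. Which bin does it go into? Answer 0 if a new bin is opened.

3

Next-Fit only looks at bin 3, which has 19 free.
13 fits there.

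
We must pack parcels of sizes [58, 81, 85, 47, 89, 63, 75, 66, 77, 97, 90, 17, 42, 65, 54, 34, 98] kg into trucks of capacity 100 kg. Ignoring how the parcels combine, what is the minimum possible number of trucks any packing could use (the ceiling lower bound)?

12 trucks

Total size = 58 + 81 + 85 + 47 + 89 + 63 + 75 + 66 + 77 + 97 + 90 + 17 + 42 + 65 + 54 + 34 + 98 = 1138 kg.
⌈1138 / 100⌉ = 12.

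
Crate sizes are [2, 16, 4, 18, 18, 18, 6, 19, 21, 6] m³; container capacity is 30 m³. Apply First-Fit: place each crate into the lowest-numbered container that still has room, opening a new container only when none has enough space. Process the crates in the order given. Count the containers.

2 m³ → container 1 (remaining 28 m³)
16 m³ → container 1 (remaining 12 m³)
4 m³ → container 1 (remaining 8 m³)
18 m³ → container 2 (remaining 12 m³)
18 m³ → container 3 (remaining 12 m³)
18 m³ → container 4 (remaining 12 m³)
6 m³ → container 1 (remaining 2 m³)
19 m³ → container 5 (remaining 11 m³)
21 m³ → container 6 (remaining 9 m³)
6 m³ → container 2 (remaining 6 m³)

6 containers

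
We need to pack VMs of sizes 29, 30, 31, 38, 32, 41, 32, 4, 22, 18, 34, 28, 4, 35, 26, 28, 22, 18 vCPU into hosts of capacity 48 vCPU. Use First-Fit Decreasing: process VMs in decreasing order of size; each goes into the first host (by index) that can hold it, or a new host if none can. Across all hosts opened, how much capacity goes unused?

Sorted descending: 41, 38, 35, 34, 32, 32, 31, 30, 29, 28, 28, 26, 22, 22, 18, 18, 4, 4.
host 1: place 41 vCPU, 7 vCPU left
host 2: place 38 vCPU, 10 vCPU left
host 3: place 35 vCPU, 13 vCPU left
host 4: place 34 vCPU, 14 vCPU left
host 5: place 32 vCPU, 16 vCPU left
host 6: place 32 vCPU, 16 vCPU left
host 7: place 31 vCPU, 17 vCPU left
host 8: place 30 vCPU, 18 vCPU left
host 9: place 29 vCPU, 19 vCPU left
host 10: place 28 vCPU, 20 vCPU left
host 11: place 28 vCPU, 20 vCPU left
host 12: place 26 vCPU, 22 vCPU left
host 12: place 22 vCPU, 0 vCPU left
host 13: place 22 vCPU, 26 vCPU left
host 8: place 18 vCPU, 0 vCPU left
host 9: place 18 vCPU, 1 vCPU left
host 1: place 4 vCPU, 3 vCPU left
host 2: place 4 vCPU, 6 vCPU left
13 hosts × 48 vCPU = 624 vCPU; used 472 vCPU; unused 152 vCPU.

152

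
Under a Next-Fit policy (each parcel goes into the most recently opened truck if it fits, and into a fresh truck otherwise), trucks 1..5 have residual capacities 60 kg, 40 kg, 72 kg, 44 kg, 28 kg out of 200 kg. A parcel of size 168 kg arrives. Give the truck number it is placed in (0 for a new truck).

0

Next-Fit only looks at truck 5, which has 28 kg free.
168 kg does not fit, so a new truck is opened.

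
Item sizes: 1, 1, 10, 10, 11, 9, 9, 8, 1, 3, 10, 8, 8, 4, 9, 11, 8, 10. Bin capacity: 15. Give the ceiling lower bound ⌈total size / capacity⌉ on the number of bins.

9

Total size = 1 + 1 + 10 + 10 + 11 + 9 + 9 + 8 + 1 + 3 + 10 + 8 + 8 + 4 + 9 + 11 + 8 + 10 = 131.
⌈131 / 15⌉ = 9.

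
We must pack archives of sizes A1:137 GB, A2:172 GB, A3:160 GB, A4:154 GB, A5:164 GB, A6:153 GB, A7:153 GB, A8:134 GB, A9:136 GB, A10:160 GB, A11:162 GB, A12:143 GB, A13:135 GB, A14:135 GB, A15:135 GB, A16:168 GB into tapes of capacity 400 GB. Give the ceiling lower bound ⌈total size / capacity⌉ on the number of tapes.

Total size = 137 + 172 + 160 + 154 + 164 + 153 + 153 + 134 + 136 + 160 + 162 + 143 + 135 + 135 + 135 + 168 = 2401 GB.
⌈2401 / 400⌉ = 7.

7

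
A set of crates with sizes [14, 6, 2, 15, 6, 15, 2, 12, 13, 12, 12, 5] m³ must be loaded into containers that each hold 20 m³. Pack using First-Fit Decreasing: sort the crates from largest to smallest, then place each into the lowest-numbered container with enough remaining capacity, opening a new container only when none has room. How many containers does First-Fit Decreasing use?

Sorted descending: 15, 15, 14, 13, 12, 12, 12, 6, 6, 5, 2, 2.
15 m³ → container 1 (remaining 5 m³)
15 m³ → container 2 (remaining 5 m³)
14 m³ → container 3 (remaining 6 m³)
13 m³ → container 4 (remaining 7 m³)
12 m³ → container 5 (remaining 8 m³)
12 m³ → container 6 (remaining 8 m³)
12 m³ → container 7 (remaining 8 m³)
6 m³ → container 3 (remaining 0 m³)
6 m³ → container 4 (remaining 1 m³)
5 m³ → container 1 (remaining 0 m³)
2 m³ → container 2 (remaining 3 m³)
2 m³ → container 2 (remaining 1 m³)
Final containers: [15,5] [15,2,2] [14,6] [13,6] [12] [12] [12].

7 containers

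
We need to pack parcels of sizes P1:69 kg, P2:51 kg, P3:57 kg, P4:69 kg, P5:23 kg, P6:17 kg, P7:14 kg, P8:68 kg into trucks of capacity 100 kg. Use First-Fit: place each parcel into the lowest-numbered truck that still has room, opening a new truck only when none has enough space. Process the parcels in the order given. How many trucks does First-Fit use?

5 trucks

truck 1: place P1 (69 kg), 31 kg left
truck 2: place P2 (51 kg), 49 kg left
truck 3: place P3 (57 kg), 43 kg left
truck 4: place P4 (69 kg), 31 kg left
truck 1: place P5 (23 kg), 8 kg left
truck 2: place P6 (17 kg), 32 kg left
truck 2: place P7 (14 kg), 18 kg left
truck 5: place P8 (68 kg), 32 kg left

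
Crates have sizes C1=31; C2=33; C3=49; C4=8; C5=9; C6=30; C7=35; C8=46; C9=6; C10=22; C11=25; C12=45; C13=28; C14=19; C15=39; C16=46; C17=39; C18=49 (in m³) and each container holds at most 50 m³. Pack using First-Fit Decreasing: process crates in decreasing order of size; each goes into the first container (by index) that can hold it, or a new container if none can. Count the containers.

13

Sorted descending: 49, 49, 46, 46, 45, 39, 39, 35, 33, 31, 30, 28, 25, 22, 19, 9, 8, 6.
container 1: place 49 m³, 1 m³ left
container 2: place 49 m³, 1 m³ left
container 3: place 46 m³, 4 m³ left
container 4: place 46 m³, 4 m³ left
container 5: place 45 m³, 5 m³ left
container 6: place 39 m³, 11 m³ left
container 7: place 39 m³, 11 m³ left
container 8: place 35 m³, 15 m³ left
container 9: place 33 m³, 17 m³ left
container 10: place 31 m³, 19 m³ left
container 11: place 30 m³, 20 m³ left
container 12: place 28 m³, 22 m³ left
container 13: place 25 m³, 25 m³ left
container 12: place 22 m³, 0 m³ left
container 10: place 19 m³, 0 m³ left
container 6: place 9 m³, 2 m³ left
container 7: place 8 m³, 3 m³ left
container 8: place 6 m³, 9 m³ left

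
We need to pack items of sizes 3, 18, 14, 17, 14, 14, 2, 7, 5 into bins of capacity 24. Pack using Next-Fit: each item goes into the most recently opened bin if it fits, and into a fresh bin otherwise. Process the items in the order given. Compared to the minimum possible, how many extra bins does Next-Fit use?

1

Next-Fit: [3,18] [14] [17] [14] [14,2,7] [5] → 6 bins.
5 items exceed 12 (half the capacity), and no two of those can share a bin, so at least 5 bins are needed.
An optimal packing achieves that bound: [18,5] [17,7] [14,3,2] [14] [14] → 5 bins.
Excess: 6 − 5 = 1.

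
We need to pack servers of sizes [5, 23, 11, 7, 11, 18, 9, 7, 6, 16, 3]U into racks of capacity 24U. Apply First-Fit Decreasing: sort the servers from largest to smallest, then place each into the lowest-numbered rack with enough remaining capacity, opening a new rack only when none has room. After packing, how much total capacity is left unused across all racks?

Sorted descending: 23, 18, 16, 11, 11, 9, 7, 7, 6, 5, 3.
23U → rack 1 (remaining 1U)
18U → rack 2 (remaining 6U)
16U → rack 3 (remaining 8U)
11U → rack 4 (remaining 13U)
11U → rack 4 (remaining 2U)
9U → rack 5 (remaining 15U)
7U → rack 3 (remaining 1U)
7U → rack 5 (remaining 8U)
6U → rack 2 (remaining 0U)
5U → rack 5 (remaining 3U)
3U → rack 5 (remaining 0U)
5 racks × 24U = 120U; used 116U; unused 4U.

4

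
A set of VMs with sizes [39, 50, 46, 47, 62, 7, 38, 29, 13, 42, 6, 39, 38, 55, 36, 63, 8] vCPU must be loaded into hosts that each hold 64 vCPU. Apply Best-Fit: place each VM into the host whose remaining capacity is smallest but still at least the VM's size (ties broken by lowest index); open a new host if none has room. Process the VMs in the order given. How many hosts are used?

13

Put 39 vCPU in host 1; 25 vCPU remain.
Put 50 vCPU in host 2; 14 vCPU remain.
Put 46 vCPU in host 3; 18 vCPU remain.
Put 47 vCPU in host 4; 17 vCPU remain.
Put 62 vCPU in host 5; 2 vCPU remain.
Put 7 vCPU in host 2; 7 vCPU remain.
Put 38 vCPU in host 6; 26 vCPU remain.
Put 29 vCPU in host 7; 35 vCPU remain.
Put 13 vCPU in host 4; 4 vCPU remain.
Put 42 vCPU in host 8; 22 vCPU remain.
Put 6 vCPU in host 2; 1 vCPU remain.
Put 39 vCPU in host 9; 25 vCPU remain.
Put 38 vCPU in host 10; 26 vCPU remain.
Put 55 vCPU in host 11; 9 vCPU remain.
Put 36 vCPU in host 12; 28 vCPU remain.
Put 63 vCPU in host 13; 1 vCPU remain.
Put 8 vCPU in host 11; 1 vCPU remain.
Final hosts: [39] [50,7,6] [46] [47,13] [62] [38] [29] [42] [39] [38] [55,8] [36] [63].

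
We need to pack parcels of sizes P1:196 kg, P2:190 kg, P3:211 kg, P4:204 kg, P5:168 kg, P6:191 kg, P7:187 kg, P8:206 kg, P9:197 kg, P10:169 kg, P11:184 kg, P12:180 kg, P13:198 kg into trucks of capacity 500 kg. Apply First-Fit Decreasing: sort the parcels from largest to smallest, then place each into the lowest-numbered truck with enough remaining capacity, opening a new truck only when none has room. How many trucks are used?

Sorted descending: 211, 206, 204, 198, 197, 196, 191, 190, 187, 184, 180, 169, 168.
truck 1: place 211 kg, 289 kg left
truck 1: place 206 kg, 83 kg left
truck 2: place 204 kg, 296 kg left
truck 2: place 198 kg, 98 kg left
truck 3: place 197 kg, 303 kg left
truck 3: place 196 kg, 107 kg left
truck 4: place 191 kg, 309 kg left
truck 4: place 190 kg, 119 kg left
truck 5: place 187 kg, 313 kg left
truck 5: place 184 kg, 129 kg left
truck 6: place 180 kg, 320 kg left
truck 6: place 169 kg, 151 kg left
truck 7: place 168 kg, 332 kg left

7 trucks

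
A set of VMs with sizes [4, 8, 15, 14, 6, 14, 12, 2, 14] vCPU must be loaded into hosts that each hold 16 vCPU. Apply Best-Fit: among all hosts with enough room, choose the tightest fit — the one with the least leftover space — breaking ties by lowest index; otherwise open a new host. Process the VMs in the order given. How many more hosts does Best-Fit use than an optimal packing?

Best-Fit: [4,8] [15] [14,2] [6] [14] [12] [14] → 7 hosts.
Total size 89 vCPU; any packing needs at least ⌈89/16⌉ = 6 hosts.
An optimal packing achieves that bound: [15] [14,2] [14] [14] [12,4] [8,6] → 6 hosts.
Excess: 7 − 6 = 1.

1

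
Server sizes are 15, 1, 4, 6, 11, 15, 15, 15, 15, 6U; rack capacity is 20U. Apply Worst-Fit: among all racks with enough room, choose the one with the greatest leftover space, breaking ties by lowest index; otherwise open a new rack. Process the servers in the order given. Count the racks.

7 racks

rack 1: place 15U, 5U left
rack 1: place 1U, 4U left
rack 1: place 4U, 0U left
rack 2: place 6U, 14U left
rack 2: place 11U, 3U left
rack 3: place 15U, 5U left
rack 4: place 15U, 5U left
rack 5: place 15U, 5U left
rack 6: place 15U, 5U left
rack 7: place 6U, 14U left
Final racks: [15,1,4] [6,11] [15] [15] [15] [15] [6].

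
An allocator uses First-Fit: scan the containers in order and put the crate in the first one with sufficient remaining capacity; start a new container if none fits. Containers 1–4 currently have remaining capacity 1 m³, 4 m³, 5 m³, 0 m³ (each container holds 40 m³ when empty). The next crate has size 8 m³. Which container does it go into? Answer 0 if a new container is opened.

No container has ≥ 8 m³ free, so a new container is opened.

0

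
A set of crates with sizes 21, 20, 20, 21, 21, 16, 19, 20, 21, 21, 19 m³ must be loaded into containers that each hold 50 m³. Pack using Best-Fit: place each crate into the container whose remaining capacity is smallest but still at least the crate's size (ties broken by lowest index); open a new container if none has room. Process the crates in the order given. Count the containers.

6 containers

container 1: place 21 m³, 29 m³ left
container 1: place 20 m³, 9 m³ left
container 2: place 20 m³, 30 m³ left
container 2: place 21 m³, 9 m³ left
container 3: place 21 m³, 29 m³ left
container 3: place 16 m³, 13 m³ left
container 4: place 19 m³, 31 m³ left
container 4: place 20 m³, 11 m³ left
container 5: place 21 m³, 29 m³ left
container 5: place 21 m³, 8 m³ left
container 6: place 19 m³, 31 m³ left
Final containers: [21,20] [20,21] [21,16] [19,20] [21,21] [19].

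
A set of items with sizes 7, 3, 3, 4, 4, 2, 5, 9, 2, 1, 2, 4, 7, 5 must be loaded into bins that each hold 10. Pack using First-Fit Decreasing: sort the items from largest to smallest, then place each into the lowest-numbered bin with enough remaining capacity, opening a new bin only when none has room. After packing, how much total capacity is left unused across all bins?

Sorted descending: 9, 7, 7, 5, 5, 4, 4, 4, 3, 3, 2, 2, 2, 1.
Put 9 in bin 1; 1 remain.
Put 7 in bin 2; 3 remain.
Put 7 in bin 3; 3 remain.
Put 5 in bin 4; 5 remain.
Put 5 in bin 4; 0 remain.
Put 4 in bin 5; 6 remain.
Put 4 in bin 5; 2 remain.
Put 4 in bin 6; 6 remain.
Put 3 in bin 2; 0 remain.
Put 3 in bin 3; 0 remain.
Put 2 in bin 5; 0 remain.
Put 2 in bin 6; 4 remain.
Put 2 in bin 6; 2 remain.
Put 1 in bin 1; 0 remain.
6 bins × 10 = 60; used 58; unused 2.

2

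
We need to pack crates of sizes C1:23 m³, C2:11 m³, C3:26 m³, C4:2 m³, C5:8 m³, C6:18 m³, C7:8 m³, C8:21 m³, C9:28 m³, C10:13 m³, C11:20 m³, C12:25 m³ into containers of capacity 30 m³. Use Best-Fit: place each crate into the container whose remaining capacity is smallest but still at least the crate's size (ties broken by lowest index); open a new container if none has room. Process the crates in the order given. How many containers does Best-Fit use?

Put C1 (23 m³) in container 1; 7 m³ remain.
Put C2 (11 m³) in container 2; 19 m³ remain.
Put C3 (26 m³) in container 3; 4 m³ remain.
Put C4 (2 m³) in container 3; 2 m³ remain.
Put C5 (8 m³) in container 2; 11 m³ remain.
Put C6 (18 m³) in container 4; 12 m³ remain.
Put C7 (8 m³) in container 2; 3 m³ remain.
Put C8 (21 m³) in container 5; 9 m³ remain.
Put C9 (28 m³) in container 6; 2 m³ remain.
Put C10 (13 m³) in container 7; 17 m³ remain.
Put C11 (20 m³) in container 8; 10 m³ remain.
Put C12 (25 m³) in container 9; 5 m³ remain.
Final containers: [23] [11,8,8] [26,2] [18] [21] [28] [13] [20] [25].

9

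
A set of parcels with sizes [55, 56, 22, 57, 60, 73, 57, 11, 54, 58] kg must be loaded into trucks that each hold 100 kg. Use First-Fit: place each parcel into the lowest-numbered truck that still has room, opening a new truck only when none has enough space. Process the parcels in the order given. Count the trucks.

Put 55 kg in truck 1; 45 kg remain.
Put 56 kg in truck 2; 44 kg remain.
Put 22 kg in truck 1; 23 kg remain.
Put 57 kg in truck 3; 43 kg remain.
Put 60 kg in truck 4; 40 kg remain.
Put 73 kg in truck 5; 27 kg remain.
Put 57 kg in truck 6; 43 kg remain.
Put 11 kg in truck 1; 12 kg remain.
Put 54 kg in truck 7; 46 kg remain.
Put 58 kg in truck 8; 42 kg remain.
Final trucks: [55,22,11] [56] [57] [60] [73] [57] [54] [58].

8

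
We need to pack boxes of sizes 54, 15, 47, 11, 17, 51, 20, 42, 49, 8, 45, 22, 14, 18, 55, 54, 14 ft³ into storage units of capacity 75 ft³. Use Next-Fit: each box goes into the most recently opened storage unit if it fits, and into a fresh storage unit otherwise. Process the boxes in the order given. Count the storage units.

9

storage unit 1: place 54 ft³, 21 ft³ left
storage unit 1: place 15 ft³, 6 ft³ left
storage unit 2: place 47 ft³, 28 ft³ left
storage unit 2: place 11 ft³, 17 ft³ left
storage unit 2: place 17 ft³, 0 ft³ left
storage unit 3: place 51 ft³, 24 ft³ left
storage unit 3: place 20 ft³, 4 ft³ left
storage unit 4: place 42 ft³, 33 ft³ left
storage unit 5: place 49 ft³, 26 ft³ left
storage unit 5: place 8 ft³, 18 ft³ left
storage unit 6: place 45 ft³, 30 ft³ left
storage unit 6: place 22 ft³, 8 ft³ left
storage unit 7: place 14 ft³, 61 ft³ left
storage unit 7: place 18 ft³, 43 ft³ left
storage unit 8: place 55 ft³, 20 ft³ left
storage unit 9: place 54 ft³, 21 ft³ left
storage unit 9: place 14 ft³, 7 ft³ left
Final storage units: [54,15] [47,11,17] [51,20] [42] [49,8] [45,22] [14,18] [55] [54,14].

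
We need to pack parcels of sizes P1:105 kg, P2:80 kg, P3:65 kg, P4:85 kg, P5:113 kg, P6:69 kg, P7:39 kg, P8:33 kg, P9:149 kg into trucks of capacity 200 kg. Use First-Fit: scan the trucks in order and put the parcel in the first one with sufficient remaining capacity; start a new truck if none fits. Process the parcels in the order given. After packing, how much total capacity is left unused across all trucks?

62

P1 (105 kg) → truck 1 (remaining 95 kg)
P2 (80 kg) → truck 1 (remaining 15 kg)
P3 (65 kg) → truck 2 (remaining 135 kg)
P4 (85 kg) → truck 2 (remaining 50 kg)
P5 (113 kg) → truck 3 (remaining 87 kg)
P6 (69 kg) → truck 3 (remaining 18 kg)
P7 (39 kg) → truck 2 (remaining 11 kg)
P8 (33 kg) → truck 4 (remaining 167 kg)
P9 (149 kg) → truck 4 (remaining 18 kg)
4 trucks × 200 kg = 800 kg; used 738 kg; unused 62 kg.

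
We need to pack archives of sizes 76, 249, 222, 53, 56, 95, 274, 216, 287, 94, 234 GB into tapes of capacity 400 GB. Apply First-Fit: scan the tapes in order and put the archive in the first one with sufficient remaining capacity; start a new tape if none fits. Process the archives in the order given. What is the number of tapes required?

6

tape 1: place 76 GB, 324 GB left
tape 1: place 249 GB, 75 GB left
tape 2: place 222 GB, 178 GB left
tape 1: place 53 GB, 22 GB left
tape 2: place 56 GB, 122 GB left
tape 2: place 95 GB, 27 GB left
tape 3: place 274 GB, 126 GB left
tape 4: place 216 GB, 184 GB left
tape 5: place 287 GB, 113 GB left
tape 3: place 94 GB, 32 GB left
tape 6: place 234 GB, 166 GB left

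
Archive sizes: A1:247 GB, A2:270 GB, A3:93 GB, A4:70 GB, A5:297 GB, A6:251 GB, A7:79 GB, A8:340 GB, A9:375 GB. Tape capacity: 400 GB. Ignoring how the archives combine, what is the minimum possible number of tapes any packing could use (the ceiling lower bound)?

6 tapes

Total size = 247 + 270 + 93 + 70 + 297 + 251 + 79 + 340 + 375 = 2022 GB.
⌈2022 / 400⌉ = 6.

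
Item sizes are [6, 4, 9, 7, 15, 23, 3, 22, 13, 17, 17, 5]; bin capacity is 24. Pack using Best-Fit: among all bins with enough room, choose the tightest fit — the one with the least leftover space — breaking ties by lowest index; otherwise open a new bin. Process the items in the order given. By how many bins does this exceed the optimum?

1

Best-Fit: [6,4,9,3] [7,15] [23] [22] [13] [17,5] [17] → 7 bins.
Total size 141; any packing needs at least ⌈141/24⌉ = 6 bins.
An optimal packing achieves that bound: [23] [22] [17,7] [17,4,3] [15,9] [13,6,5] → 6 bins.
Excess: 7 − 6 = 1.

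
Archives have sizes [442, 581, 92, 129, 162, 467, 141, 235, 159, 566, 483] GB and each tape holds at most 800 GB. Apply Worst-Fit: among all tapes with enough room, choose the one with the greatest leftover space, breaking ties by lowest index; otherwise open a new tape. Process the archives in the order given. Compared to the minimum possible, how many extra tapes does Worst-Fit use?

1

Worst-Fit: [442,92,129] [581,162] [467,141] [235,159] [566] [483] → 6 tapes.
Total size 3457 GB; any packing needs at least ⌈3457/800⌉ = 5 tapes.
An optimal packing achieves that bound: [581,162] [566,159] [483,235] [467,141,129] [442,92] → 5 tapes.
Excess: 6 − 5 = 1.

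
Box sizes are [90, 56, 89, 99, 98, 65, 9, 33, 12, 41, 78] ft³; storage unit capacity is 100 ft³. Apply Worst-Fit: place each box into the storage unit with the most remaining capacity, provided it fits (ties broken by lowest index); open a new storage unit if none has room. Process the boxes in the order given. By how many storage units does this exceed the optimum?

Worst-Fit: [90] [56,9,33] [89] [99] [98] [65,12] [41] [78] → 8 storage units.
Total size 670 ft³; any packing needs at least ⌈670/100⌉ = 7 storage units.
An optimal packing achieves that bound: [99] [98] [90,9] [89] [78,12] [65,33] [56,41] → 7 storage units.
Excess: 8 − 7 = 1.

1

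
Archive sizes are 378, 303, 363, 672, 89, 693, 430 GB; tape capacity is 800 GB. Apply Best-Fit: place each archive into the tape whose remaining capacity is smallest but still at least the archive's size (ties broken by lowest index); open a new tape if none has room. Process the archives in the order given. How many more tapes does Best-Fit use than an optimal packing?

Best-Fit: [378,303,89] [363,430] [672] [693] → 4 tapes.
Total size 2928 GB; any packing needs at least ⌈2928/800⌉ = 4 tapes.
So 4 is already optimal.

0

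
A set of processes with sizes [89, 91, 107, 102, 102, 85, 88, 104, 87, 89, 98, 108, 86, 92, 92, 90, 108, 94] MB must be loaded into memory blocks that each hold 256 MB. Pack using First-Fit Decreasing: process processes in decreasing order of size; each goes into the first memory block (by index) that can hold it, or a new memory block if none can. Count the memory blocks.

9

Sorted descending: 108, 108, 107, 104, 102, 102, 98, 94, 92, 92, 91, 90, 89, 89, 88, 87, 86, 85.
memory block 1: place 108 MB, 148 MB left
memory block 1: place 108 MB, 40 MB left
memory block 2: place 107 MB, 149 MB left
memory block 2: place 104 MB, 45 MB left
memory block 3: place 102 MB, 154 MB left
memory block 3: place 102 MB, 52 MB left
memory block 4: place 98 MB, 158 MB left
memory block 4: place 94 MB, 64 MB left
memory block 5: place 92 MB, 164 MB left
memory block 5: place 92 MB, 72 MB left
memory block 6: place 91 MB, 165 MB left
memory block 6: place 90 MB, 75 MB left
memory block 7: place 89 MB, 167 MB left
memory block 7: place 89 MB, 78 MB left
memory block 8: place 88 MB, 168 MB left
memory block 8: place 87 MB, 81 MB left
memory block 9: place 86 MB, 170 MB left
memory block 9: place 85 MB, 85 MB left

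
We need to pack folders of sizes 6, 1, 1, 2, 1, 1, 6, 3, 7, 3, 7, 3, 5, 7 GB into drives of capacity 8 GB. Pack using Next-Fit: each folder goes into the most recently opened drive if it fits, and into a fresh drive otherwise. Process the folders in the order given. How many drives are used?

9

Put 6 GB in drive 1; 2 GB remain.
Put 1 GB in drive 1; 1 GB remain.
Put 1 GB in drive 1; 0 GB remain.
Put 2 GB in drive 2; 6 GB remain.
Put 1 GB in drive 2; 5 GB remain.
Put 1 GB in drive 2; 4 GB remain.
Put 6 GB in drive 3; 2 GB remain.
Put 3 GB in drive 4; 5 GB remain.
Put 7 GB in drive 5; 1 GB remain.
Put 3 GB in drive 6; 5 GB remain.
Put 7 GB in drive 7; 1 GB remain.
Put 3 GB in drive 8; 5 GB remain.
Put 5 GB in drive 8; 0 GB remain.
Put 7 GB in drive 9; 1 GB remain.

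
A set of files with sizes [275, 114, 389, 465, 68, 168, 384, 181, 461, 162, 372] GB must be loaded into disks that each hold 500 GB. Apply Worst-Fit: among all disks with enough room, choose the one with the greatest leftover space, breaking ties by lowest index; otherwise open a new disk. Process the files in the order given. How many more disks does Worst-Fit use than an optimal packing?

Worst-Fit: [275,114,68] [389] [465] [168,181] [384] [461] [162] [372] → 8 disks.
Total size 3039 GB; any packing needs at least ⌈3039/500⌉ = 7 disks.
An optimal packing achieves that bound: [465] [461] [389,68] [384,114] [372] [275,181] [168,162] → 7 disks.
Excess: 8 − 7 = 1.

1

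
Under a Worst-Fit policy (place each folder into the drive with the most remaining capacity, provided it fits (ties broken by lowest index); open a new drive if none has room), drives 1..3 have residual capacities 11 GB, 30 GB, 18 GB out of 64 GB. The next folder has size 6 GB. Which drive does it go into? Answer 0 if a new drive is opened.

2

Drives with room: drive 1 (11 GB), drive 2 (30 GB), drive 3 (18 GB).
Most room is drive 2 with 30 GB free.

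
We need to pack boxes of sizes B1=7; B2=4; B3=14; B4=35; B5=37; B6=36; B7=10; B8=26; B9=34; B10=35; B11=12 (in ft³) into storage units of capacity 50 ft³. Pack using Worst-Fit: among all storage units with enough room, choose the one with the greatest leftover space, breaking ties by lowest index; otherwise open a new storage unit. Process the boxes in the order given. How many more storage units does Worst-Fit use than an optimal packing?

Worst-Fit: [7,4,14,10] [35] [37] [36] [26,12] [34] [35] → 7 storage units.
6 boxes exceed 25 ft³ (half the capacity), and no two of those can share a storage unit, so at least 6 storage units are needed.
An optimal packing achieves that bound: [37,12] [36,14] [35,10,4] [35,7] [34] [26] → 6 storage units.
Excess: 7 − 6 = 1.

1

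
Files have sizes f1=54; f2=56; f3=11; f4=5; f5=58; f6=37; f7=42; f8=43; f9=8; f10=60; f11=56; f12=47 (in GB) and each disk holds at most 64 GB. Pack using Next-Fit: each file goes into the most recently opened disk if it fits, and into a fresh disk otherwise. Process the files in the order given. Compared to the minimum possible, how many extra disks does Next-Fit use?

1

Next-Fit: [54] [56] [11,5] [58] [37] [42] [43,8] [60] [56] [47] → 10 disks.
9 files exceed 32 GB (half the capacity), and no two of those can share a disk, so at least 9 disks are needed.
An optimal packing achieves that bound: [60] [58,5] [56,8] [56] [54] [47,11] [43] [42] [37] → 9 disks.
Excess: 10 − 9 = 1.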